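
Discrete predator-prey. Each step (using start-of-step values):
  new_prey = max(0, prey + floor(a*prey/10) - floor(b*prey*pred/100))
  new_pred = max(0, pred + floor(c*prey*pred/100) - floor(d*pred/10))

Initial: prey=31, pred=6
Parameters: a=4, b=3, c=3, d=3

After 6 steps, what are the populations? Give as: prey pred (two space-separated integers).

Answer: 0 48

Derivation:
Step 1: prey: 31+12-5=38; pred: 6+5-1=10
Step 2: prey: 38+15-11=42; pred: 10+11-3=18
Step 3: prey: 42+16-22=36; pred: 18+22-5=35
Step 4: prey: 36+14-37=13; pred: 35+37-10=62
Step 5: prey: 13+5-24=0; pred: 62+24-18=68
Step 6: prey: 0+0-0=0; pred: 68+0-20=48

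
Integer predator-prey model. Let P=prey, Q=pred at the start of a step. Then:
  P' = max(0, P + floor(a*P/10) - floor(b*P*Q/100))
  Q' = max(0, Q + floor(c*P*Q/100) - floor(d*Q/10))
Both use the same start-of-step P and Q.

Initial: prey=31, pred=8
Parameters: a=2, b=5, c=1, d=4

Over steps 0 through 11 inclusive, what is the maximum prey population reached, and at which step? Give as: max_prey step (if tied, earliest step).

Answer: 32 11

Derivation:
Step 1: prey: 31+6-12=25; pred: 8+2-3=7
Step 2: prey: 25+5-8=22; pred: 7+1-2=6
Step 3: prey: 22+4-6=20; pred: 6+1-2=5
Step 4: prey: 20+4-5=19; pred: 5+1-2=4
Step 5: prey: 19+3-3=19; pred: 4+0-1=3
Step 6: prey: 19+3-2=20; pred: 3+0-1=2
Step 7: prey: 20+4-2=22; pred: 2+0-0=2
Step 8: prey: 22+4-2=24; pred: 2+0-0=2
Step 9: prey: 24+4-2=26; pred: 2+0-0=2
Step 10: prey: 26+5-2=29; pred: 2+0-0=2
Step 11: prey: 29+5-2=32; pred: 2+0-0=2
Max prey = 32 at step 11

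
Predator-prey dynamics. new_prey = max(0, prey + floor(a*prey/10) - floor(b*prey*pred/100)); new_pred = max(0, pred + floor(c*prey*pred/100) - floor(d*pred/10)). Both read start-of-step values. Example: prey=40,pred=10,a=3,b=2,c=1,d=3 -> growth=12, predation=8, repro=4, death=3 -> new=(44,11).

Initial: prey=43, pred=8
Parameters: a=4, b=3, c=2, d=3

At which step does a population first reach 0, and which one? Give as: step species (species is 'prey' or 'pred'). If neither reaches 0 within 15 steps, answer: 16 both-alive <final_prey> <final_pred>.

Answer: 5 prey

Derivation:
Step 1: prey: 43+17-10=50; pred: 8+6-2=12
Step 2: prey: 50+20-18=52; pred: 12+12-3=21
Step 3: prey: 52+20-32=40; pred: 21+21-6=36
Step 4: prey: 40+16-43=13; pred: 36+28-10=54
Step 5: prey: 13+5-21=0; pred: 54+14-16=52
First extinction: prey at step 5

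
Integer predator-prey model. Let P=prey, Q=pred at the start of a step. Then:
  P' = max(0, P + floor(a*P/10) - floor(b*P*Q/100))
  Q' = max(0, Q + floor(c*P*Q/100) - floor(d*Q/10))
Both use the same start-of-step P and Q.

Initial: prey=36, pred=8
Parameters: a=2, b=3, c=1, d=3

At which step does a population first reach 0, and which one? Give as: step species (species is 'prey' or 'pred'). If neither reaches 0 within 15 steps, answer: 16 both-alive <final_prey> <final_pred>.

Step 1: prey: 36+7-8=35; pred: 8+2-2=8
Step 2: prey: 35+7-8=34; pred: 8+2-2=8
Step 3: prey: 34+6-8=32; pred: 8+2-2=8
Step 4: prey: 32+6-7=31; pred: 8+2-2=8
Step 5: prey: 31+6-7=30; pred: 8+2-2=8
Step 6: prey: 30+6-7=29; pred: 8+2-2=8
Step 7: prey: 29+5-6=28; pred: 8+2-2=8
Step 8: prey: 28+5-6=27; pred: 8+2-2=8
Step 9: prey: 27+5-6=26; pred: 8+2-2=8
Step 10: prey: 26+5-6=25; pred: 8+2-2=8
Step 11: prey: 25+5-6=24; pred: 8+2-2=8
Step 12: prey: 24+4-5=23; pred: 8+1-2=7
Step 13: prey: 23+4-4=23; pred: 7+1-2=6
Step 14: prey: 23+4-4=23; pred: 6+1-1=6
Steps 15-15: state stable at prey=23, pred=6 (no change)
No extinction within 15 steps

Answer: 16 both-alive 23 6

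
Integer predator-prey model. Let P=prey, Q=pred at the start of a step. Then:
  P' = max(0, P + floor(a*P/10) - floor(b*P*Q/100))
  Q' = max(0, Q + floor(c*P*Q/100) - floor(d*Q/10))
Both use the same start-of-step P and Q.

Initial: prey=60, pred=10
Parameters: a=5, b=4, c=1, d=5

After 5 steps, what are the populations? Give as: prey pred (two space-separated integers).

Step 1: prey: 60+30-24=66; pred: 10+6-5=11
Step 2: prey: 66+33-29=70; pred: 11+7-5=13
Step 3: prey: 70+35-36=69; pred: 13+9-6=16
Step 4: prey: 69+34-44=59; pred: 16+11-8=19
Step 5: prey: 59+29-44=44; pred: 19+11-9=21

Answer: 44 21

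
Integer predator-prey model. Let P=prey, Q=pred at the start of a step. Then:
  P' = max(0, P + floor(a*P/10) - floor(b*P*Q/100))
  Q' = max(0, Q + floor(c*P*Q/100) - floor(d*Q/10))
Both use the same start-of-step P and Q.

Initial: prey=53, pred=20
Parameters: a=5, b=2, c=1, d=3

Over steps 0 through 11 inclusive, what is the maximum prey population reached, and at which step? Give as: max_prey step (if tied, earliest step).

Answer: 60 2

Derivation:
Step 1: prey: 53+26-21=58; pred: 20+10-6=24
Step 2: prey: 58+29-27=60; pred: 24+13-7=30
Step 3: prey: 60+30-36=54; pred: 30+18-9=39
Step 4: prey: 54+27-42=39; pred: 39+21-11=49
Step 5: prey: 39+19-38=20; pred: 49+19-14=54
Step 6: prey: 20+10-21=9; pred: 54+10-16=48
Step 7: prey: 9+4-8=5; pred: 48+4-14=38
Step 8: prey: 5+2-3=4; pred: 38+1-11=28
Step 9: prey: 4+2-2=4; pred: 28+1-8=21
Step 10: prey: 4+2-1=5; pred: 21+0-6=15
Step 11: prey: 5+2-1=6; pred: 15+0-4=11
Max prey = 60 at step 2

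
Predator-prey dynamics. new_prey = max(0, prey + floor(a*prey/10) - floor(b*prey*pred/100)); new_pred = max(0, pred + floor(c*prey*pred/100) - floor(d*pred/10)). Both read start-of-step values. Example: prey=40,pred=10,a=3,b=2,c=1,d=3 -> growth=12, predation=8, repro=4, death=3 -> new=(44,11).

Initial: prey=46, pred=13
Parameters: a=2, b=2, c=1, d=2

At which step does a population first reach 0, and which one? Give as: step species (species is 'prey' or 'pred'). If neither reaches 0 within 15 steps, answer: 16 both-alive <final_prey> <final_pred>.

Step 1: prey: 46+9-11=44; pred: 13+5-2=16
Step 2: prey: 44+8-14=38; pred: 16+7-3=20
Step 3: prey: 38+7-15=30; pred: 20+7-4=23
Step 4: prey: 30+6-13=23; pred: 23+6-4=25
Step 5: prey: 23+4-11=16; pred: 25+5-5=25
Step 6: prey: 16+3-8=11; pred: 25+4-5=24
Step 7: prey: 11+2-5=8; pred: 24+2-4=22
Step 8: prey: 8+1-3=6; pred: 22+1-4=19
Step 9: prey: 6+1-2=5; pred: 19+1-3=17
Step 10: prey: 5+1-1=5; pred: 17+0-3=14
Step 11: prey: 5+1-1=5; pred: 14+0-2=12
Step 12: prey: 5+1-1=5; pred: 12+0-2=10
Step 13: prey: 5+1-1=5; pred: 10+0-2=8
Step 14: prey: 5+1-0=6; pred: 8+0-1=7
Step 15: prey: 6+1-0=7; pred: 7+0-1=6
No extinction within 15 steps

Answer: 16 both-alive 7 6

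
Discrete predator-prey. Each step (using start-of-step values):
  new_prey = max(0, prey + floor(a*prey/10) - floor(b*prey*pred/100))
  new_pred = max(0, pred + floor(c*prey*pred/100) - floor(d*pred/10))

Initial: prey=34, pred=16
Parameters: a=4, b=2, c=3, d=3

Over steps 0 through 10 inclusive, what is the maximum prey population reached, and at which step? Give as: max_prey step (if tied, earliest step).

Step 1: prey: 34+13-10=37; pred: 16+16-4=28
Step 2: prey: 37+14-20=31; pred: 28+31-8=51
Step 3: prey: 31+12-31=12; pred: 51+47-15=83
Step 4: prey: 12+4-19=0; pred: 83+29-24=88
Step 5: prey: 0+0-0=0; pred: 88+0-26=62
Step 6: prey: 0+0-0=0; pred: 62+0-18=44
Step 7: prey: 0+0-0=0; pred: 44+0-13=31
Step 8: prey: 0+0-0=0; pred: 31+0-9=22
Step 9: prey: 0+0-0=0; pred: 22+0-6=16
Step 10: prey: 0+0-0=0; pred: 16+0-4=12
Max prey = 37 at step 1

Answer: 37 1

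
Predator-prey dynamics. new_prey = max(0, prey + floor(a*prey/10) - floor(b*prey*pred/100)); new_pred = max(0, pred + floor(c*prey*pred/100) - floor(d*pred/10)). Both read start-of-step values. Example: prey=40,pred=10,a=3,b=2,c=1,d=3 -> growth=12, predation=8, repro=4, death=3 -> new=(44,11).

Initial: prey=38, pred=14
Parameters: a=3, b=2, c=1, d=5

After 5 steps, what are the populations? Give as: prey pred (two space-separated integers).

Answer: 56 9

Derivation:
Step 1: prey: 38+11-10=39; pred: 14+5-7=12
Step 2: prey: 39+11-9=41; pred: 12+4-6=10
Step 3: prey: 41+12-8=45; pred: 10+4-5=9
Step 4: prey: 45+13-8=50; pred: 9+4-4=9
Step 5: prey: 50+15-9=56; pred: 9+4-4=9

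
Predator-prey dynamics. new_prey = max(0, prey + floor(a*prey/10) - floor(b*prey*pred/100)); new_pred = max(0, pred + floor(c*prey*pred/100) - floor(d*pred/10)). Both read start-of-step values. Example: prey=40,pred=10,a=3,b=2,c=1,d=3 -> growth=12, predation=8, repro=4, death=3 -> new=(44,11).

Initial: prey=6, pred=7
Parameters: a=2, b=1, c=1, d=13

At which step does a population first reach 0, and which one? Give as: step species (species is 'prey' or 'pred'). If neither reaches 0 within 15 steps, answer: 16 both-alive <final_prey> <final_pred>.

Step 1: prey: 6+1-0=7; pred: 7+0-9=0
First extinction: pred at step 1

Answer: 1 pred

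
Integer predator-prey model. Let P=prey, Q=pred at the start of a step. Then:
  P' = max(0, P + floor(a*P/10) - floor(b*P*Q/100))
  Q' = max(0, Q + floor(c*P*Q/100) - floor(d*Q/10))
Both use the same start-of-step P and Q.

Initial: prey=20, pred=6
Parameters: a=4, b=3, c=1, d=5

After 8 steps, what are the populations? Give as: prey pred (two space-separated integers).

Step 1: prey: 20+8-3=25; pred: 6+1-3=4
Step 2: prey: 25+10-3=32; pred: 4+1-2=3
Step 3: prey: 32+12-2=42; pred: 3+0-1=2
Step 4: prey: 42+16-2=56; pred: 2+0-1=1
Step 5: prey: 56+22-1=77; pred: 1+0-0=1
Step 6: prey: 77+30-2=105; pred: 1+0-0=1
Step 7: prey: 105+42-3=144; pred: 1+1-0=2
Step 8: prey: 144+57-8=193; pred: 2+2-1=3

Answer: 193 3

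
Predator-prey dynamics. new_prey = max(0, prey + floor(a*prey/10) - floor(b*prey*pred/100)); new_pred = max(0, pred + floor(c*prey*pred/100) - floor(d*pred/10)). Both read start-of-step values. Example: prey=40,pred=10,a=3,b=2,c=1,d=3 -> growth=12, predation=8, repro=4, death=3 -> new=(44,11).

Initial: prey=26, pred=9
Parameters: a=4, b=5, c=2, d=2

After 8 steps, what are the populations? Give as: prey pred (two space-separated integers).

Step 1: prey: 26+10-11=25; pred: 9+4-1=12
Step 2: prey: 25+10-15=20; pred: 12+6-2=16
Step 3: prey: 20+8-16=12; pred: 16+6-3=19
Step 4: prey: 12+4-11=5; pred: 19+4-3=20
Step 5: prey: 5+2-5=2; pred: 20+2-4=18
Step 6: prey: 2+0-1=1; pred: 18+0-3=15
Step 7: prey: 1+0-0=1; pred: 15+0-3=12
Step 8: prey: 1+0-0=1; pred: 12+0-2=10

Answer: 1 10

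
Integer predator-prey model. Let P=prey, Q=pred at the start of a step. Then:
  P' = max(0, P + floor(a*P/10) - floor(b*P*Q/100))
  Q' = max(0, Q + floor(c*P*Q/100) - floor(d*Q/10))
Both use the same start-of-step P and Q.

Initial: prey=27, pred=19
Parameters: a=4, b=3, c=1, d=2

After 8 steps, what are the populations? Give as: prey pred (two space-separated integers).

Step 1: prey: 27+10-15=22; pred: 19+5-3=21
Step 2: prey: 22+8-13=17; pred: 21+4-4=21
Step 3: prey: 17+6-10=13; pred: 21+3-4=20
Step 4: prey: 13+5-7=11; pred: 20+2-4=18
Step 5: prey: 11+4-5=10; pred: 18+1-3=16
Step 6: prey: 10+4-4=10; pred: 16+1-3=14
Step 7: prey: 10+4-4=10; pred: 14+1-2=13
Step 8: prey: 10+4-3=11; pred: 13+1-2=12

Answer: 11 12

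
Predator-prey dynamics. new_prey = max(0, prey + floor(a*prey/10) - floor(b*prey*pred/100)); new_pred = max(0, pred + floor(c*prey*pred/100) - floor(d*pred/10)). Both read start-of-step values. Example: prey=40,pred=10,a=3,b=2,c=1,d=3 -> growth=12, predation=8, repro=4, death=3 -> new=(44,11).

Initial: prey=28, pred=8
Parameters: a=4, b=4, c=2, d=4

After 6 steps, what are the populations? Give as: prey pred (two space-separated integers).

Step 1: prey: 28+11-8=31; pred: 8+4-3=9
Step 2: prey: 31+12-11=32; pred: 9+5-3=11
Step 3: prey: 32+12-14=30; pred: 11+7-4=14
Step 4: prey: 30+12-16=26; pred: 14+8-5=17
Step 5: prey: 26+10-17=19; pred: 17+8-6=19
Step 6: prey: 19+7-14=12; pred: 19+7-7=19

Answer: 12 19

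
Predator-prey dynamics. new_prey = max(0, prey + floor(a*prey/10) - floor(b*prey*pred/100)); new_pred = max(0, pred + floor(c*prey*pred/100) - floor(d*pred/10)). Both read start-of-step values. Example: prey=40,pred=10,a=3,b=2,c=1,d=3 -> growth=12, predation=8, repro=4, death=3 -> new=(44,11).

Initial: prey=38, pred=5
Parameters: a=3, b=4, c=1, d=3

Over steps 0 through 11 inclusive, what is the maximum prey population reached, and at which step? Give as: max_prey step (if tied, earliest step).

Answer: 49 4

Derivation:
Step 1: prey: 38+11-7=42; pred: 5+1-1=5
Step 2: prey: 42+12-8=46; pred: 5+2-1=6
Step 3: prey: 46+13-11=48; pred: 6+2-1=7
Step 4: prey: 48+14-13=49; pred: 7+3-2=8
Step 5: prey: 49+14-15=48; pred: 8+3-2=9
Step 6: prey: 48+14-17=45; pred: 9+4-2=11
Step 7: prey: 45+13-19=39; pred: 11+4-3=12
Step 8: prey: 39+11-18=32; pred: 12+4-3=13
Step 9: prey: 32+9-16=25; pred: 13+4-3=14
Step 10: prey: 25+7-14=18; pred: 14+3-4=13
Step 11: prey: 18+5-9=14; pred: 13+2-3=12
Max prey = 49 at step 4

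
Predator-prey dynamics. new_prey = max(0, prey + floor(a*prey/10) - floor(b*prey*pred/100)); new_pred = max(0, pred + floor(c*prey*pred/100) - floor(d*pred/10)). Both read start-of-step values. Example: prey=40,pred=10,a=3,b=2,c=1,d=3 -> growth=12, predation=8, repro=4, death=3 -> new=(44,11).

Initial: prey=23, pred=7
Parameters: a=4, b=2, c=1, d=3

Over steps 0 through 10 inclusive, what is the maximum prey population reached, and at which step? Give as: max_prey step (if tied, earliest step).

Step 1: prey: 23+9-3=29; pred: 7+1-2=6
Step 2: prey: 29+11-3=37; pred: 6+1-1=6
Step 3: prey: 37+14-4=47; pred: 6+2-1=7
Step 4: prey: 47+18-6=59; pred: 7+3-2=8
Step 5: prey: 59+23-9=73; pred: 8+4-2=10
Step 6: prey: 73+29-14=88; pred: 10+7-3=14
Step 7: prey: 88+35-24=99; pred: 14+12-4=22
Step 8: prey: 99+39-43=95; pred: 22+21-6=37
Step 9: prey: 95+38-70=63; pred: 37+35-11=61
Step 10: prey: 63+25-76=12; pred: 61+38-18=81
Max prey = 99 at step 7

Answer: 99 7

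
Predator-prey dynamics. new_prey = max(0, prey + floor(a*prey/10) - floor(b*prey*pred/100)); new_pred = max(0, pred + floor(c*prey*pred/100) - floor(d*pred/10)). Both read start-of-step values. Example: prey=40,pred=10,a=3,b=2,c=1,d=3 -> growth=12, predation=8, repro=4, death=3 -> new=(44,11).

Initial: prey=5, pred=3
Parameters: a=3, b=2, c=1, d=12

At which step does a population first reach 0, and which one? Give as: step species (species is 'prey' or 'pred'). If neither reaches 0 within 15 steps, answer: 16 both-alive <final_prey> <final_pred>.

Step 1: prey: 5+1-0=6; pred: 3+0-3=0
First extinction: pred at step 1

Answer: 1 pred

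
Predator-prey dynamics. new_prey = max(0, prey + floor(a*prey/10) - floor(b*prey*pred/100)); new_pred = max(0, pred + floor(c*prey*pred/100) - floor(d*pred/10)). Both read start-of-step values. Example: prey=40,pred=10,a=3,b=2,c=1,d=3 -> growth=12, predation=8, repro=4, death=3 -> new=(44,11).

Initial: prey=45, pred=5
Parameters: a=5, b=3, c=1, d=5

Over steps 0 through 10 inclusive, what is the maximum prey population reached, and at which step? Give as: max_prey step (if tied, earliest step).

Answer: 165 5

Derivation:
Step 1: prey: 45+22-6=61; pred: 5+2-2=5
Step 2: prey: 61+30-9=82; pred: 5+3-2=6
Step 3: prey: 82+41-14=109; pred: 6+4-3=7
Step 4: prey: 109+54-22=141; pred: 7+7-3=11
Step 5: prey: 141+70-46=165; pred: 11+15-5=21
Step 6: prey: 165+82-103=144; pred: 21+34-10=45
Step 7: prey: 144+72-194=22; pred: 45+64-22=87
Step 8: prey: 22+11-57=0; pred: 87+19-43=63
Step 9: prey: 0+0-0=0; pred: 63+0-31=32
Step 10: prey: 0+0-0=0; pred: 32+0-16=16
Max prey = 165 at step 5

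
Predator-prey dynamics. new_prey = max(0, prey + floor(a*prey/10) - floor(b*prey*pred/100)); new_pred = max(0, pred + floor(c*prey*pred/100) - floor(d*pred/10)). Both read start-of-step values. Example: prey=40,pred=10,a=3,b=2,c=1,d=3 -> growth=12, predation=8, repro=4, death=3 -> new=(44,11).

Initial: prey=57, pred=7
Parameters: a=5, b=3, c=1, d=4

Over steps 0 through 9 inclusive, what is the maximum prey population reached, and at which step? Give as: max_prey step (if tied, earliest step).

Step 1: prey: 57+28-11=74; pred: 7+3-2=8
Step 2: prey: 74+37-17=94; pred: 8+5-3=10
Step 3: prey: 94+47-28=113; pred: 10+9-4=15
Step 4: prey: 113+56-50=119; pred: 15+16-6=25
Step 5: prey: 119+59-89=89; pred: 25+29-10=44
Step 6: prey: 89+44-117=16; pred: 44+39-17=66
Step 7: prey: 16+8-31=0; pred: 66+10-26=50
Step 8: prey: 0+0-0=0; pred: 50+0-20=30
Step 9: prey: 0+0-0=0; pred: 30+0-12=18
Max prey = 119 at step 4

Answer: 119 4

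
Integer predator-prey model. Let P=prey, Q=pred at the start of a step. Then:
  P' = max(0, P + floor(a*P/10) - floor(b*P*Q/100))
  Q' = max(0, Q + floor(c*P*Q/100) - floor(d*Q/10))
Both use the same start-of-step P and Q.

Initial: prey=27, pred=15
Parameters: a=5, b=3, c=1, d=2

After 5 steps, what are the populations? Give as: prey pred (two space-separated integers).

Answer: 26 21

Derivation:
Step 1: prey: 27+13-12=28; pred: 15+4-3=16
Step 2: prey: 28+14-13=29; pred: 16+4-3=17
Step 3: prey: 29+14-14=29; pred: 17+4-3=18
Step 4: prey: 29+14-15=28; pred: 18+5-3=20
Step 5: prey: 28+14-16=26; pred: 20+5-4=21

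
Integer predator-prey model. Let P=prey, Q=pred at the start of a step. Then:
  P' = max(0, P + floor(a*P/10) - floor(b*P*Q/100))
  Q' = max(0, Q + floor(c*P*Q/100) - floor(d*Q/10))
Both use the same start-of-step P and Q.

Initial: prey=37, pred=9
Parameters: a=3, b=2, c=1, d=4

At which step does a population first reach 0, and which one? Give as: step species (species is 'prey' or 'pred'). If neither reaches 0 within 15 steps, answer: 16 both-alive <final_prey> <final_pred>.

Step 1: prey: 37+11-6=42; pred: 9+3-3=9
Step 2: prey: 42+12-7=47; pred: 9+3-3=9
Step 3: prey: 47+14-8=53; pred: 9+4-3=10
Step 4: prey: 53+15-10=58; pred: 10+5-4=11
Step 5: prey: 58+17-12=63; pred: 11+6-4=13
Step 6: prey: 63+18-16=65; pred: 13+8-5=16
Step 7: prey: 65+19-20=64; pred: 16+10-6=20
Step 8: prey: 64+19-25=58; pred: 20+12-8=24
Step 9: prey: 58+17-27=48; pred: 24+13-9=28
Step 10: prey: 48+14-26=36; pred: 28+13-11=30
Step 11: prey: 36+10-21=25; pred: 30+10-12=28
Step 12: prey: 25+7-14=18; pred: 28+7-11=24
Step 13: prey: 18+5-8=15; pred: 24+4-9=19
Step 14: prey: 15+4-5=14; pred: 19+2-7=14
Step 15: prey: 14+4-3=15; pred: 14+1-5=10
No extinction within 15 steps

Answer: 16 both-alive 15 10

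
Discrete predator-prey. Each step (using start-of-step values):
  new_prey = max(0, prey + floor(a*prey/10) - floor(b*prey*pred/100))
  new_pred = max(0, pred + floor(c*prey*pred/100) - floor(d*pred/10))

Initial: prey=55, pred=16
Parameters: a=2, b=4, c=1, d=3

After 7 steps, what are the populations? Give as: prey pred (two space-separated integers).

Step 1: prey: 55+11-35=31; pred: 16+8-4=20
Step 2: prey: 31+6-24=13; pred: 20+6-6=20
Step 3: prey: 13+2-10=5; pred: 20+2-6=16
Step 4: prey: 5+1-3=3; pred: 16+0-4=12
Step 5: prey: 3+0-1=2; pred: 12+0-3=9
Step 6: prey: 2+0-0=2; pred: 9+0-2=7
Step 7: prey: 2+0-0=2; pred: 7+0-2=5

Answer: 2 5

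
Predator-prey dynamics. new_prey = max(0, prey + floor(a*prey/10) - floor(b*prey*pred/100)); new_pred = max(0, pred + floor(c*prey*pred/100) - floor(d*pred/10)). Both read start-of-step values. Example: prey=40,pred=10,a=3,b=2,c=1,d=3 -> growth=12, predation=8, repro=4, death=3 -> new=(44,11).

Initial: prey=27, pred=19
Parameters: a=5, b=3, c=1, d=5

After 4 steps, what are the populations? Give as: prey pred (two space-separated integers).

Answer: 39 6

Derivation:
Step 1: prey: 27+13-15=25; pred: 19+5-9=15
Step 2: prey: 25+12-11=26; pred: 15+3-7=11
Step 3: prey: 26+13-8=31; pred: 11+2-5=8
Step 4: prey: 31+15-7=39; pred: 8+2-4=6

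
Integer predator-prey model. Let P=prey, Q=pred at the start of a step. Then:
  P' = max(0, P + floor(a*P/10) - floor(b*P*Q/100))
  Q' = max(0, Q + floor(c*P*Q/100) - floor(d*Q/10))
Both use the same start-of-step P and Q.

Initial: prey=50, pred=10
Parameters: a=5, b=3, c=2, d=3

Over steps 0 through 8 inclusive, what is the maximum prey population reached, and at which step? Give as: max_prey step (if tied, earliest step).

Step 1: prey: 50+25-15=60; pred: 10+10-3=17
Step 2: prey: 60+30-30=60; pred: 17+20-5=32
Step 3: prey: 60+30-57=33; pred: 32+38-9=61
Step 4: prey: 33+16-60=0; pred: 61+40-18=83
Step 5: prey: 0+0-0=0; pred: 83+0-24=59
Step 6: prey: 0+0-0=0; pred: 59+0-17=42
Step 7: prey: 0+0-0=0; pred: 42+0-12=30
Step 8: prey: 0+0-0=0; pred: 30+0-9=21
Max prey = 60 at step 1

Answer: 60 1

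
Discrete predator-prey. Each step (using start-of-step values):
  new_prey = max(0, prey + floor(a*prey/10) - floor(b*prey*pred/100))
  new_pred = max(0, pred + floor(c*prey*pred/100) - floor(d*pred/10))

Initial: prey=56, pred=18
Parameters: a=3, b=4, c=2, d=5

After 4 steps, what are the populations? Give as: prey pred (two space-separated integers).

Answer: 0 10

Derivation:
Step 1: prey: 56+16-40=32; pred: 18+20-9=29
Step 2: prey: 32+9-37=4; pred: 29+18-14=33
Step 3: prey: 4+1-5=0; pred: 33+2-16=19
Step 4: prey: 0+0-0=0; pred: 19+0-9=10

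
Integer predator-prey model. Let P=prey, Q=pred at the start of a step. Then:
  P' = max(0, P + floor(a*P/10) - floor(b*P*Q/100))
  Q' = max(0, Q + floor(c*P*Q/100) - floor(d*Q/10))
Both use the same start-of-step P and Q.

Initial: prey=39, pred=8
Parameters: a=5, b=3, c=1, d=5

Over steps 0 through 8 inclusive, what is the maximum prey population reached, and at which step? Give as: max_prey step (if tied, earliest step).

Answer: 129 6

Derivation:
Step 1: prey: 39+19-9=49; pred: 8+3-4=7
Step 2: prey: 49+24-10=63; pred: 7+3-3=7
Step 3: prey: 63+31-13=81; pred: 7+4-3=8
Step 4: prey: 81+40-19=102; pred: 8+6-4=10
Step 5: prey: 102+51-30=123; pred: 10+10-5=15
Step 6: prey: 123+61-55=129; pred: 15+18-7=26
Step 7: prey: 129+64-100=93; pred: 26+33-13=46
Step 8: prey: 93+46-128=11; pred: 46+42-23=65
Max prey = 129 at step 6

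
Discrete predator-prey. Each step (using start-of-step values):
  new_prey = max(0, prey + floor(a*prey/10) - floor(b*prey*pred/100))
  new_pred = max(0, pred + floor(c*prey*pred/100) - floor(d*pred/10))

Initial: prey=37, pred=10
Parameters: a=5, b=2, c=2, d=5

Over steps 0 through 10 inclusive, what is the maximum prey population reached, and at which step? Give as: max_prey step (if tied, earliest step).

Answer: 71 3

Derivation:
Step 1: prey: 37+18-7=48; pred: 10+7-5=12
Step 2: prey: 48+24-11=61; pred: 12+11-6=17
Step 3: prey: 61+30-20=71; pred: 17+20-8=29
Step 4: prey: 71+35-41=65; pred: 29+41-14=56
Step 5: prey: 65+32-72=25; pred: 56+72-28=100
Step 6: prey: 25+12-50=0; pred: 100+50-50=100
Step 7: prey: 0+0-0=0; pred: 100+0-50=50
Step 8: prey: 0+0-0=0; pred: 50+0-25=25
Step 9: prey: 0+0-0=0; pred: 25+0-12=13
Step 10: prey: 0+0-0=0; pred: 13+0-6=7
Max prey = 71 at step 3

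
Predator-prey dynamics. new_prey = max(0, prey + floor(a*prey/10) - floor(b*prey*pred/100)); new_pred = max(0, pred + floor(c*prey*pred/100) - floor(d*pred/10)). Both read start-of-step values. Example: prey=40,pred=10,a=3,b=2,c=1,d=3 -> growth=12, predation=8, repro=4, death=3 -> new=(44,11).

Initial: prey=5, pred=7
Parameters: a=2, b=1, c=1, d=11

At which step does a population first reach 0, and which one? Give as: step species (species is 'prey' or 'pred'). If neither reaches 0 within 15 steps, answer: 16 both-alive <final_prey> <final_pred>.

Answer: 1 pred

Derivation:
Step 1: prey: 5+1-0=6; pred: 7+0-7=0
First extinction: pred at step 1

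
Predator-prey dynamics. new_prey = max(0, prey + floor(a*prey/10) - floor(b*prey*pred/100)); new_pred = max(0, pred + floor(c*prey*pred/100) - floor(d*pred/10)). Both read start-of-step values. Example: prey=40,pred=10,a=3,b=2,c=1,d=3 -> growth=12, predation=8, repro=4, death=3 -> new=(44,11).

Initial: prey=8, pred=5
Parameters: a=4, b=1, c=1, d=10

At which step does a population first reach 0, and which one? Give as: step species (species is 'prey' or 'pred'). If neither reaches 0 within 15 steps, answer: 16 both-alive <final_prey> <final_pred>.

Answer: 1 pred

Derivation:
Step 1: prey: 8+3-0=11; pred: 5+0-5=0
First extinction: pred at step 1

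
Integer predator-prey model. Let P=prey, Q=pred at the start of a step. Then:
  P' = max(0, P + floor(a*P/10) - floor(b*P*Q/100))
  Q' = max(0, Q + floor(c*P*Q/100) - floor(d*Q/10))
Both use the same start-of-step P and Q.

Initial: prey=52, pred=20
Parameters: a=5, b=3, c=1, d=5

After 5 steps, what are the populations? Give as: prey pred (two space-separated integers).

Answer: 42 14

Derivation:
Step 1: prey: 52+26-31=47; pred: 20+10-10=20
Step 2: prey: 47+23-28=42; pred: 20+9-10=19
Step 3: prey: 42+21-23=40; pred: 19+7-9=17
Step 4: prey: 40+20-20=40; pred: 17+6-8=15
Step 5: prey: 40+20-18=42; pred: 15+6-7=14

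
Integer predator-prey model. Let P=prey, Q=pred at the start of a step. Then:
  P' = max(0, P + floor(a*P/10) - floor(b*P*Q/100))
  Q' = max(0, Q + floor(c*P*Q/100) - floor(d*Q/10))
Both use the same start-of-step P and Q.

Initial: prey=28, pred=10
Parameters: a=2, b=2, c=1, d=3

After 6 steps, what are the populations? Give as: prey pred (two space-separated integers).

Answer: 28 9

Derivation:
Step 1: prey: 28+5-5=28; pred: 10+2-3=9
Step 2: prey: 28+5-5=28; pred: 9+2-2=9
Step 3: prey: 28+5-5=28; pred: 9+2-2=9
Step 4: prey: 28+5-5=28; pred: 9+2-2=9
Step 5: prey: 28+5-5=28; pred: 9+2-2=9
Step 6: prey: 28+5-5=28; pred: 9+2-2=9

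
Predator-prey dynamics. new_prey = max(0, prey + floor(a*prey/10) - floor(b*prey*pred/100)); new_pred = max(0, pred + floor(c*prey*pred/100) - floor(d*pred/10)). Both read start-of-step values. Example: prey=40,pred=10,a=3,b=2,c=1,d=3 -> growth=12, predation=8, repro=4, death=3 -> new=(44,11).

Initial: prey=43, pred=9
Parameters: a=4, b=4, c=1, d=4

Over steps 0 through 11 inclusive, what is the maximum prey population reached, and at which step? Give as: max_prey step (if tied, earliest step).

Step 1: prey: 43+17-15=45; pred: 9+3-3=9
Step 2: prey: 45+18-16=47; pred: 9+4-3=10
Step 3: prey: 47+18-18=47; pred: 10+4-4=10
Step 4: prey: 47+18-18=47; pred: 10+4-4=10
Step 5: prey: 47+18-18=47; pred: 10+4-4=10
Step 6: prey: 47+18-18=47; pred: 10+4-4=10
Step 7: prey: 47+18-18=47; pred: 10+4-4=10
Step 8: prey: 47+18-18=47; pred: 10+4-4=10
Step 9: prey: 47+18-18=47; pred: 10+4-4=10
Step 10: prey: 47+18-18=47; pred: 10+4-4=10
Step 11: prey: 47+18-18=47; pred: 10+4-4=10
Max prey = 47 at step 2

Answer: 47 2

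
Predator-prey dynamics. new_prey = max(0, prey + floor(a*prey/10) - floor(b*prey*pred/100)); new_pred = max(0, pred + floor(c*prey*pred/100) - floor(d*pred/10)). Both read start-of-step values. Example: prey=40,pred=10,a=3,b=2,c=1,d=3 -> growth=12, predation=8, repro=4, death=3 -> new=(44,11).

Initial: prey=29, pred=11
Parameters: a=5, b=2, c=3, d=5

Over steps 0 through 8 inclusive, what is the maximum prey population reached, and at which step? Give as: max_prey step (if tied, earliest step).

Step 1: prey: 29+14-6=37; pred: 11+9-5=15
Step 2: prey: 37+18-11=44; pred: 15+16-7=24
Step 3: prey: 44+22-21=45; pred: 24+31-12=43
Step 4: prey: 45+22-38=29; pred: 43+58-21=80
Step 5: prey: 29+14-46=0; pred: 80+69-40=109
Step 6: prey: 0+0-0=0; pred: 109+0-54=55
Step 7: prey: 0+0-0=0; pred: 55+0-27=28
Step 8: prey: 0+0-0=0; pred: 28+0-14=14
Max prey = 45 at step 3

Answer: 45 3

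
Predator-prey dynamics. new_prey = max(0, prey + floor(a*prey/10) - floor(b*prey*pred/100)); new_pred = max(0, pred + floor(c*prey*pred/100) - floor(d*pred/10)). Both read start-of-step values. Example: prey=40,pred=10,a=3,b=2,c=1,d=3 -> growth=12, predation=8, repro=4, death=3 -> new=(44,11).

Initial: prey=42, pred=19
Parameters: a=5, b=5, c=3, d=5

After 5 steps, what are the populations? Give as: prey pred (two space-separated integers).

Step 1: prey: 42+21-39=24; pred: 19+23-9=33
Step 2: prey: 24+12-39=0; pred: 33+23-16=40
Step 3: prey: 0+0-0=0; pred: 40+0-20=20
Step 4: prey: 0+0-0=0; pred: 20+0-10=10
Step 5: prey: 0+0-0=0; pred: 10+0-5=5

Answer: 0 5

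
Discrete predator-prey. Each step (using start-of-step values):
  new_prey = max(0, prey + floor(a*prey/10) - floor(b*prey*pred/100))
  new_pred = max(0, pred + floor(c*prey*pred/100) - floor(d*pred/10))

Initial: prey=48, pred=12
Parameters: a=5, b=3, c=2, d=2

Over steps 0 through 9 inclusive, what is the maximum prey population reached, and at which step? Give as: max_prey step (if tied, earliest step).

Answer: 55 1

Derivation:
Step 1: prey: 48+24-17=55; pred: 12+11-2=21
Step 2: prey: 55+27-34=48; pred: 21+23-4=40
Step 3: prey: 48+24-57=15; pred: 40+38-8=70
Step 4: prey: 15+7-31=0; pred: 70+21-14=77
Step 5: prey: 0+0-0=0; pred: 77+0-15=62
Step 6: prey: 0+0-0=0; pred: 62+0-12=50
Step 7: prey: 0+0-0=0; pred: 50+0-10=40
Step 8: prey: 0+0-0=0; pred: 40+0-8=32
Step 9: prey: 0+0-0=0; pred: 32+0-6=26
Max prey = 55 at step 1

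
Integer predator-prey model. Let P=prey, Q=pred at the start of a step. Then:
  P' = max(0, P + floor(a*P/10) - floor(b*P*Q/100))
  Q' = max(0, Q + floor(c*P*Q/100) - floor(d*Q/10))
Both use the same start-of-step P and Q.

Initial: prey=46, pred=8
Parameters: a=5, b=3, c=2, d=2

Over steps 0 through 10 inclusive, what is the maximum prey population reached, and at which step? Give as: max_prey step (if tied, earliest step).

Step 1: prey: 46+23-11=58; pred: 8+7-1=14
Step 2: prey: 58+29-24=63; pred: 14+16-2=28
Step 3: prey: 63+31-52=42; pred: 28+35-5=58
Step 4: prey: 42+21-73=0; pred: 58+48-11=95
Step 5: prey: 0+0-0=0; pred: 95+0-19=76
Step 6: prey: 0+0-0=0; pred: 76+0-15=61
Step 7: prey: 0+0-0=0; pred: 61+0-12=49
Step 8: prey: 0+0-0=0; pred: 49+0-9=40
Step 9: prey: 0+0-0=0; pred: 40+0-8=32
Step 10: prey: 0+0-0=0; pred: 32+0-6=26
Max prey = 63 at step 2

Answer: 63 2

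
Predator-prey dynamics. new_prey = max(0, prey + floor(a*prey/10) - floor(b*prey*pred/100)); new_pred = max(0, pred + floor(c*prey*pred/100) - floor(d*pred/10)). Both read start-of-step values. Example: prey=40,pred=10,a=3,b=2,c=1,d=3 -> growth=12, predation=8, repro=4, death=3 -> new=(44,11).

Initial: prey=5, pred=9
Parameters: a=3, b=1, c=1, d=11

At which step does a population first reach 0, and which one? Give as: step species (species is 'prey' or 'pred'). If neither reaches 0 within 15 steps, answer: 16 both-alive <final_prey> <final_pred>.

Step 1: prey: 5+1-0=6; pred: 9+0-9=0
First extinction: pred at step 1

Answer: 1 pred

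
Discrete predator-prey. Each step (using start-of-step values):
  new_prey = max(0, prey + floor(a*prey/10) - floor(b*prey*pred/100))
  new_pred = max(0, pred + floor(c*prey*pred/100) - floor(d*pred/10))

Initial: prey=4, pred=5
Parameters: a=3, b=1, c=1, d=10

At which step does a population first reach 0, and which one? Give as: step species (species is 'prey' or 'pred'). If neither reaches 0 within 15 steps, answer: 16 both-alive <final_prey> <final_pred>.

Step 1: prey: 4+1-0=5; pred: 5+0-5=0
First extinction: pred at step 1

Answer: 1 pred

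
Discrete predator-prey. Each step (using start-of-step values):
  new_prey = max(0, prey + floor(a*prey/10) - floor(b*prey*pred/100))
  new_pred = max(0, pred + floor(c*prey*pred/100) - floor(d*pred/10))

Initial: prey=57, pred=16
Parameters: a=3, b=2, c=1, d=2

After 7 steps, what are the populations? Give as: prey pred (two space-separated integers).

Step 1: prey: 57+17-18=56; pred: 16+9-3=22
Step 2: prey: 56+16-24=48; pred: 22+12-4=30
Step 3: prey: 48+14-28=34; pred: 30+14-6=38
Step 4: prey: 34+10-25=19; pred: 38+12-7=43
Step 5: prey: 19+5-16=8; pred: 43+8-8=43
Step 6: prey: 8+2-6=4; pred: 43+3-8=38
Step 7: prey: 4+1-3=2; pred: 38+1-7=32

Answer: 2 32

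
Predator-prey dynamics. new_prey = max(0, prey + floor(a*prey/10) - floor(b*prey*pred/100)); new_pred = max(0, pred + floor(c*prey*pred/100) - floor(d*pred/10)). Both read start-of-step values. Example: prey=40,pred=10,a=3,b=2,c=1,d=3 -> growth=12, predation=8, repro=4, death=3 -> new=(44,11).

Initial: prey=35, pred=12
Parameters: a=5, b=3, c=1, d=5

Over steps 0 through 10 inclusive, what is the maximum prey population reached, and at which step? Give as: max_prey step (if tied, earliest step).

Answer: 103 7

Derivation:
Step 1: prey: 35+17-12=40; pred: 12+4-6=10
Step 2: prey: 40+20-12=48; pred: 10+4-5=9
Step 3: prey: 48+24-12=60; pred: 9+4-4=9
Step 4: prey: 60+30-16=74; pred: 9+5-4=10
Step 5: prey: 74+37-22=89; pred: 10+7-5=12
Step 6: prey: 89+44-32=101; pred: 12+10-6=16
Step 7: prey: 101+50-48=103; pred: 16+16-8=24
Step 8: prey: 103+51-74=80; pred: 24+24-12=36
Step 9: prey: 80+40-86=34; pred: 36+28-18=46
Step 10: prey: 34+17-46=5; pred: 46+15-23=38
Max prey = 103 at step 7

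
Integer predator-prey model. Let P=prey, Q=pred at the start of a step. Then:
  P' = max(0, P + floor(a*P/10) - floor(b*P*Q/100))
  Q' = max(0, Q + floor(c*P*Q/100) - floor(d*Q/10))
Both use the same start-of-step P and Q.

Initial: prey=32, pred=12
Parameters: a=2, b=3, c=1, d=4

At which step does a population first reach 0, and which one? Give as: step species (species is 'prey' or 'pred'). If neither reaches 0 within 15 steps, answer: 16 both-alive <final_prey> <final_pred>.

Step 1: prey: 32+6-11=27; pred: 12+3-4=11
Step 2: prey: 27+5-8=24; pred: 11+2-4=9
Step 3: prey: 24+4-6=22; pred: 9+2-3=8
Step 4: prey: 22+4-5=21; pred: 8+1-3=6
Step 5: prey: 21+4-3=22; pred: 6+1-2=5
Step 6: prey: 22+4-3=23; pred: 5+1-2=4
Step 7: prey: 23+4-2=25; pred: 4+0-1=3
Step 8: prey: 25+5-2=28; pred: 3+0-1=2
Step 9: prey: 28+5-1=32; pred: 2+0-0=2
Step 10: prey: 32+6-1=37; pred: 2+0-0=2
Step 11: prey: 37+7-2=42; pred: 2+0-0=2
Step 12: prey: 42+8-2=48; pred: 2+0-0=2
Step 13: prey: 48+9-2=55; pred: 2+0-0=2
Step 14: prey: 55+11-3=63; pred: 2+1-0=3
Step 15: prey: 63+12-5=70; pred: 3+1-1=3
No extinction within 15 steps

Answer: 16 both-alive 70 3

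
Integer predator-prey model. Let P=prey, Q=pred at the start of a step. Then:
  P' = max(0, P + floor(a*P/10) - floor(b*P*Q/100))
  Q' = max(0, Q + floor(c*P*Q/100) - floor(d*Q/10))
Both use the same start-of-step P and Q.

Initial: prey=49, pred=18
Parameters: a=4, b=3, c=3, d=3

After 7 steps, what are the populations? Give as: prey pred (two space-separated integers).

Step 1: prey: 49+19-26=42; pred: 18+26-5=39
Step 2: prey: 42+16-49=9; pred: 39+49-11=77
Step 3: prey: 9+3-20=0; pred: 77+20-23=74
Step 4: prey: 0+0-0=0; pred: 74+0-22=52
Step 5: prey: 0+0-0=0; pred: 52+0-15=37
Step 6: prey: 0+0-0=0; pred: 37+0-11=26
Step 7: prey: 0+0-0=0; pred: 26+0-7=19

Answer: 0 19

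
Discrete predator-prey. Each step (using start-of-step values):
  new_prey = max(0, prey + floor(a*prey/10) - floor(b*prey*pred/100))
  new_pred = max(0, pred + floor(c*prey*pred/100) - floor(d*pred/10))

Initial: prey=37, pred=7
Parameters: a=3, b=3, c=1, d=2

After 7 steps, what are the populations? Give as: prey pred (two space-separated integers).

Step 1: prey: 37+11-7=41; pred: 7+2-1=8
Step 2: prey: 41+12-9=44; pred: 8+3-1=10
Step 3: prey: 44+13-13=44; pred: 10+4-2=12
Step 4: prey: 44+13-15=42; pred: 12+5-2=15
Step 5: prey: 42+12-18=36; pred: 15+6-3=18
Step 6: prey: 36+10-19=27; pred: 18+6-3=21
Step 7: prey: 27+8-17=18; pred: 21+5-4=22

Answer: 18 22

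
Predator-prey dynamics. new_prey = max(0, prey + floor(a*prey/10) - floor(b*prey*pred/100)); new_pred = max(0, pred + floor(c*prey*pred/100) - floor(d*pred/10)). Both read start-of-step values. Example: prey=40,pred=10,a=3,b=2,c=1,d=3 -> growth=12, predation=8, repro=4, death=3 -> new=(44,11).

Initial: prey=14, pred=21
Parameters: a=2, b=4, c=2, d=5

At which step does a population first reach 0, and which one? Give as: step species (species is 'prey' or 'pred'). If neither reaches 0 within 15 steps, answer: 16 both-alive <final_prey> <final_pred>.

Answer: 16 both-alive 2 1

Derivation:
Step 1: prey: 14+2-11=5; pred: 21+5-10=16
Step 2: prey: 5+1-3=3; pred: 16+1-8=9
Step 3: prey: 3+0-1=2; pred: 9+0-4=5
Step 4: prey: 2+0-0=2; pred: 5+0-2=3
Step 5: prey: 2+0-0=2; pred: 3+0-1=2
Step 6: prey: 2+0-0=2; pred: 2+0-1=1
Step 7: prey: 2+0-0=2; pred: 1+0-0=1
Steps 8-15: state stable at prey=2, pred=1 (no change)
No extinction within 15 steps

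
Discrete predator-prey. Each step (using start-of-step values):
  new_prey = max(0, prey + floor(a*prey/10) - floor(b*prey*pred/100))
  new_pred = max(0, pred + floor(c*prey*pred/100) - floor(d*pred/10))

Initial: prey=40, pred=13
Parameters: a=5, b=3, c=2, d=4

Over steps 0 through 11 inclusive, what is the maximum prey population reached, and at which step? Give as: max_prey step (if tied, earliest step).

Answer: 45 1

Derivation:
Step 1: prey: 40+20-15=45; pred: 13+10-5=18
Step 2: prey: 45+22-24=43; pred: 18+16-7=27
Step 3: prey: 43+21-34=30; pred: 27+23-10=40
Step 4: prey: 30+15-36=9; pred: 40+24-16=48
Step 5: prey: 9+4-12=1; pred: 48+8-19=37
Step 6: prey: 1+0-1=0; pred: 37+0-14=23
Step 7: prey: 0+0-0=0; pred: 23+0-9=14
Step 8: prey: 0+0-0=0; pred: 14+0-5=9
Step 9: prey: 0+0-0=0; pred: 9+0-3=6
Step 10: prey: 0+0-0=0; pred: 6+0-2=4
Step 11: prey: 0+0-0=0; pred: 4+0-1=3
Max prey = 45 at step 1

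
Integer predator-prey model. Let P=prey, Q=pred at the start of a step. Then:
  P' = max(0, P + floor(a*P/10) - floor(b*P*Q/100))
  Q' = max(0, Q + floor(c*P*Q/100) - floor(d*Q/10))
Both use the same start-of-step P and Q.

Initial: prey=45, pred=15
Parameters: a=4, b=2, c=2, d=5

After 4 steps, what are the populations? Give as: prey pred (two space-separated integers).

Step 1: prey: 45+18-13=50; pred: 15+13-7=21
Step 2: prey: 50+20-21=49; pred: 21+21-10=32
Step 3: prey: 49+19-31=37; pred: 32+31-16=47
Step 4: prey: 37+14-34=17; pred: 47+34-23=58

Answer: 17 58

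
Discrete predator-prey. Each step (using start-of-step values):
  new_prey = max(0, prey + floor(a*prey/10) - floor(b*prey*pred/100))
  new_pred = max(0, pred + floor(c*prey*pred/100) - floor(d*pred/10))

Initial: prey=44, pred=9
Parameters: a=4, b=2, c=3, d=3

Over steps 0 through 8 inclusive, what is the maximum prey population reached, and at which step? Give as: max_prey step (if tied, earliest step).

Step 1: prey: 44+17-7=54; pred: 9+11-2=18
Step 2: prey: 54+21-19=56; pred: 18+29-5=42
Step 3: prey: 56+22-47=31; pred: 42+70-12=100
Step 4: prey: 31+12-62=0; pred: 100+93-30=163
Step 5: prey: 0+0-0=0; pred: 163+0-48=115
Step 6: prey: 0+0-0=0; pred: 115+0-34=81
Step 7: prey: 0+0-0=0; pred: 81+0-24=57
Step 8: prey: 0+0-0=0; pred: 57+0-17=40
Max prey = 56 at step 2

Answer: 56 2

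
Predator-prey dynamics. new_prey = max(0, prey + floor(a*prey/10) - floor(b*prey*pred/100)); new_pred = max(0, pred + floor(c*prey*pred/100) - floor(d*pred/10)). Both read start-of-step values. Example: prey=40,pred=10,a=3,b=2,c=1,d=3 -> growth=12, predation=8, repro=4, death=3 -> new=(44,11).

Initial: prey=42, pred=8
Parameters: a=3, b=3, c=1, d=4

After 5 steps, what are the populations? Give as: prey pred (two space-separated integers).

Step 1: prey: 42+12-10=44; pred: 8+3-3=8
Step 2: prey: 44+13-10=47; pred: 8+3-3=8
Step 3: prey: 47+14-11=50; pred: 8+3-3=8
Step 4: prey: 50+15-12=53; pred: 8+4-3=9
Step 5: prey: 53+15-14=54; pred: 9+4-3=10

Answer: 54 10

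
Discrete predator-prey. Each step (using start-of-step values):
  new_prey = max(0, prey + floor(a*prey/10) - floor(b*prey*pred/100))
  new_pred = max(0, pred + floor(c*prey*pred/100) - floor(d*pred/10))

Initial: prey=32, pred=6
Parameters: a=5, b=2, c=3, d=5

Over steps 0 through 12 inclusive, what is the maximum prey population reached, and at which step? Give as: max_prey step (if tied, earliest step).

Answer: 74 3

Derivation:
Step 1: prey: 32+16-3=45; pred: 6+5-3=8
Step 2: prey: 45+22-7=60; pred: 8+10-4=14
Step 3: prey: 60+30-16=74; pred: 14+25-7=32
Step 4: prey: 74+37-47=64; pred: 32+71-16=87
Step 5: prey: 64+32-111=0; pred: 87+167-43=211
Step 6: prey: 0+0-0=0; pred: 211+0-105=106
Step 7: prey: 0+0-0=0; pred: 106+0-53=53
Step 8: prey: 0+0-0=0; pred: 53+0-26=27
Step 9: prey: 0+0-0=0; pred: 27+0-13=14
Step 10: prey: 0+0-0=0; pred: 14+0-7=7
Step 11: prey: 0+0-0=0; pred: 7+0-3=4
Step 12: prey: 0+0-0=0; pred: 4+0-2=2
Max prey = 74 at step 3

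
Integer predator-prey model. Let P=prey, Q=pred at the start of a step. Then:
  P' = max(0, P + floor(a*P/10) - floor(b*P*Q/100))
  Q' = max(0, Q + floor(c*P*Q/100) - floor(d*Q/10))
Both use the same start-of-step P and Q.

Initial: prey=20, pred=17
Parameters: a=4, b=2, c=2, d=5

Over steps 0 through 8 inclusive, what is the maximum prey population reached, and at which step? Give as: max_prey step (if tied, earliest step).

Answer: 38 7

Derivation:
Step 1: prey: 20+8-6=22; pred: 17+6-8=15
Step 2: prey: 22+8-6=24; pred: 15+6-7=14
Step 3: prey: 24+9-6=27; pred: 14+6-7=13
Step 4: prey: 27+10-7=30; pred: 13+7-6=14
Step 5: prey: 30+12-8=34; pred: 14+8-7=15
Step 6: prey: 34+13-10=37; pred: 15+10-7=18
Step 7: prey: 37+14-13=38; pred: 18+13-9=22
Step 8: prey: 38+15-16=37; pred: 22+16-11=27
Max prey = 38 at step 7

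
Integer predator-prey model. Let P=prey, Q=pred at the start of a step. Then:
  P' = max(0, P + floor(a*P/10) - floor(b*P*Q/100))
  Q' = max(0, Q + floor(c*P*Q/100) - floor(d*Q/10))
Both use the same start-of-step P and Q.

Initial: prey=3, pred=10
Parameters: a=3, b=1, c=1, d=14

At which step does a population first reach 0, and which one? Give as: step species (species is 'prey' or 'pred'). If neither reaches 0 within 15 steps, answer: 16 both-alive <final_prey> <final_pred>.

Answer: 1 pred

Derivation:
Step 1: prey: 3+0-0=3; pred: 10+0-14=0
First extinction: pred at step 1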